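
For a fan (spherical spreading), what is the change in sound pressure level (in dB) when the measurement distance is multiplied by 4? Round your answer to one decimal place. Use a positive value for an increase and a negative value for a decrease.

Point-source spreading: ΔL = −20·log₁₀(r₂/r₁).
ΔL = −20·log₁₀(4) = -12.04 dB.

-12.0 dB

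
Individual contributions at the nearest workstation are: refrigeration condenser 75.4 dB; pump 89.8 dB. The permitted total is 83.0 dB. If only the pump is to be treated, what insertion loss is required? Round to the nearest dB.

The untreated sources together contribute 10^(75.4/10) = 3.467e+07, i.e. 75.40 dB.
The limit corresponds to 10^(83.0/10) = 1.995e+08; subtracting the fixed part leaves 1.649e+08 for the pump, i.e. 82.17 dB.
So the pump must be reduced from 89.8 to 82.17 dB: IL = 7.63 dB.

8 dB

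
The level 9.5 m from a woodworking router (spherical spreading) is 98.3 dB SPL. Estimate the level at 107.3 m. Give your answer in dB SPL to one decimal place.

Spherical spreading from a point source gives a 20·log₁₀(r₂/r₁) drop.
L₂ = 98.3 − 20·log₁₀(107.3/9.5) = 98.3 − 21.058 = 77.24 dB SPL.

77.2 dB SPL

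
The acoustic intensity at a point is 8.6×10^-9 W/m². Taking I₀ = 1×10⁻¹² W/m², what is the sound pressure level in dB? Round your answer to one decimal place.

I/I₀ = 8.6×10^-9/10⁻¹² = 8.6×10^3, and L = 10·log₁₀(I/I₀).
L = 10·(0.9345 + 3) = 39.34 dB.

39.3 dB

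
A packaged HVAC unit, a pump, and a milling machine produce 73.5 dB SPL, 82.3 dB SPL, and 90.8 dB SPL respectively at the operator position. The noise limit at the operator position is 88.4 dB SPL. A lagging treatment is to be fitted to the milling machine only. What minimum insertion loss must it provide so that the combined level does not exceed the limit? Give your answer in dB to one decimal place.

The untreated sources together contribute 10^(73.5/10) + 10^(82.3/10) = 1.922e+08, i.e. 82.84 dB SPL.
To meet 88.4 dB SPL overall, the treated milling machine may contribute at most 10^(88.4/10) − 1.922e+08 = 4.996e+08, i.e. 86.99 dB SPL.
Required insertion loss = 90.8 − 86.99 = 3.81 dB.

3.8 dB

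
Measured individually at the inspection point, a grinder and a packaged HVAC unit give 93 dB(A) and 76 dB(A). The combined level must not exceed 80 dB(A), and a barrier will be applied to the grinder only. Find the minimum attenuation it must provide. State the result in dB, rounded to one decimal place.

15.2 dB

The untreated sources together contribute 10^(76/10) = 3.981e+07, i.e. 76.00 dB(A).
To meet 80 dB(A) overall, the treated grinder may contribute at most 10^(80/10) − 3.981e+07 = 6.019e+07, i.e. 77.80 dB(A).
Required insertion loss = 93 − 77.80 = 15.20 dB.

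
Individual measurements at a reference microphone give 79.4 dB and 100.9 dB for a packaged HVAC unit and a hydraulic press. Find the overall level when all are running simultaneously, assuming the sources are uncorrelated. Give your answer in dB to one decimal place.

Incoherent sources combine by intensity addition: L_total = 10·log₁₀(Σ 10^(L_i/10)).
Σ 10^(L/10) = 10^(79.4/10) + 10^(100.9/10) = 1.239e+10.
L_total = 10·log₁₀(1.239e+10) = 100.93 dB.

100.9 dB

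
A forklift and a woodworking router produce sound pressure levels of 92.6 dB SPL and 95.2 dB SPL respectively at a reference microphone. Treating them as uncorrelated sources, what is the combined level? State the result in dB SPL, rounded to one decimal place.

97.1 dB SPL

Incoherent sources combine by intensity addition: L_total = 10·log₁₀(Σ 10^(L_i/10)).
Σ 10^(L/10) = 10^(92.6/10) + 10^(95.2/10) = 5.131e+09.
L_total = 10·log₁₀(5.131e+09) = 97.10 dB SPL.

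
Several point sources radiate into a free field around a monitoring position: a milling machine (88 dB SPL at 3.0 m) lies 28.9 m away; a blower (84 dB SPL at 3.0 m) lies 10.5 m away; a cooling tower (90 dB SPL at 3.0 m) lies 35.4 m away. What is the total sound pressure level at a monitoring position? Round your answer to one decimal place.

75.4 dB SPL

First find each source's level at the receiver (point-source: −20·log₁₀(r/r_ref)), then combine on an intensity basis.
milling machine: 88 − 20·log₁₀(28.9/3.0) = 88 − 19.68 = 68.32 dB SPL.
blower: 84 − 20·log₁₀(10.5/3.0) = 84 − 10.88 = 73.12 dB SPL.
cooling tower: 90 − 20·log₁₀(35.4/3.0) = 90 − 21.44 = 68.56 dB SPL.
Σ 10^(L/10) = 3.449e+07 → L_total = 10·log₁₀(3.449e+07) = 75.38 dB SPL.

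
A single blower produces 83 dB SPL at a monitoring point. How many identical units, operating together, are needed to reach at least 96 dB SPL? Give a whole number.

N identical sources give L₁ + 10·log₁₀ N, so require 10·log₁₀ N ≥ 96 − 83 = 13.0 dB.
N ≥ 10^(13.0/10) = 19.953, so N = 20.

20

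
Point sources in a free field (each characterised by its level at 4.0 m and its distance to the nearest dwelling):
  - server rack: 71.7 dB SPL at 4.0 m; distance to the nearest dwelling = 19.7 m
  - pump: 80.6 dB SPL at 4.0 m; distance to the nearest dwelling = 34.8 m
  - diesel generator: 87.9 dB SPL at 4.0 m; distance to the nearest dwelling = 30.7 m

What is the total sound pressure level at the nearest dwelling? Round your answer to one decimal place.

First find each source's level at the receiver (point-source: −20·log₁₀(r/r_ref)), then combine on an intensity basis.
server rack: 71.7 − 20·log₁₀(19.7/4.0) = 71.7 − 13.85 = 57.85 dB SPL.
pump: 80.6 − 20·log₁₀(34.8/4.0) = 80.6 − 18.79 = 61.81 dB SPL.
diesel generator: 87.9 − 20·log₁₀(30.7/4.0) = 87.9 − 17.70 = 70.20 dB SPL.
Σ 10^(L/10) = 1.259e+07 → L_total = 10·log₁₀(1.259e+07) = 71.00 dB SPL.

71.0 dB SPL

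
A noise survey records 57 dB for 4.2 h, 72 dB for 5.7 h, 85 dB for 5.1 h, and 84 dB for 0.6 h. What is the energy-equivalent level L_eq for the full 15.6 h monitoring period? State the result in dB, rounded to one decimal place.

Weight each interval's intensity by its duration and average over T = 15.6 h:
Σ tᵢ·10^(Lᵢ/10) = 4.2·10^(57/10) + 5.7·10^(72/10) + 5.1·10^(85/10) + 0.6·10^(84/10) = 1.856e+09.
L_eq = 10·log₁₀(1.856e+09/15.6) = 80.75 dB.

80.8 dB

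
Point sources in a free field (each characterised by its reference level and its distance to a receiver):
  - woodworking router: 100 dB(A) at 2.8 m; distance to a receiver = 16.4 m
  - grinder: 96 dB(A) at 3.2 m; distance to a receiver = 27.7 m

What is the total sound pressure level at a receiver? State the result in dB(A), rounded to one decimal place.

First find each source's level at the receiver (point-source: −20·log₁₀(r/r_ref)), then combine on an intensity basis.
woodworking router: 100 − 20·log₁₀(16.4/2.8) = 100 − 15.35 = 84.65 dB(A).
grinder: 96 − 20·log₁₀(27.7/3.2) = 96 − 18.75 = 77.25 dB(A).
Σ 10^(L/10) = 3.446e+08 → L_total = 10·log₁₀(3.446e+08) = 85.37 dB(A).

85.4 dB(A)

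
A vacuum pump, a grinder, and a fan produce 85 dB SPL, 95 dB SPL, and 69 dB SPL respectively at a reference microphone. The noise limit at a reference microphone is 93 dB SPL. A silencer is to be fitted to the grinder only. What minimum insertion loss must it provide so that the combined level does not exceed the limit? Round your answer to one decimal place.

2.8 dB

Fixed contribution from the other sources: Σ 10^(L/10) = 10^(85/10) + 10^(69/10) = 3.242e+08 (85.11 dB SPL).
The limit corresponds to 10^(93/10) = 1.995e+09; subtracting the fixed part leaves 1.671e+09 for the grinder, i.e. 92.23 dB SPL.
So the grinder must be reduced from 95 to 92.23 dB SPL: IL = 2.77 dB.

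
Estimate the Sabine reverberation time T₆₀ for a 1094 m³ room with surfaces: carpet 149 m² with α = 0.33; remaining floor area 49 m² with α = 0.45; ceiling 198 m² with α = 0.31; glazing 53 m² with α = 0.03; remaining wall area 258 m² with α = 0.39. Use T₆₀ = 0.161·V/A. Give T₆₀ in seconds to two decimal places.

A = Σ Sᵢαᵢ = 149·0.33 + 49·0.45 + 198·0.31 + 53·0.03 + 258·0.39 = 234.81 m².
T₆₀ = 0.161 × 1094 / 234.81 = 0.750 s.

0.75 s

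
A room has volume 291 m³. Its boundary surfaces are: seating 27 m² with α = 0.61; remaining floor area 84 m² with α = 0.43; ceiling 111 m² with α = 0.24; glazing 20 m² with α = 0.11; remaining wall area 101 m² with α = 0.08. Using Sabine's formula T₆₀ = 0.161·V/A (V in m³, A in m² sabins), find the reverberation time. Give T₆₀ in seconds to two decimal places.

Total absorption A = 27·0.61 + 84·0.43 + 111·0.24 + 20·0.11 + 101·0.08 = 89.51 m² sabins.
T₆₀ = 0.161 × 291 / 89.51 = 0.523 s.

0.52 s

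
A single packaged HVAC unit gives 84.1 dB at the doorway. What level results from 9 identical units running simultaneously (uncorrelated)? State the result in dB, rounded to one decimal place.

93.6 dB

N identical incoherent sources raise the level by 10·log₁₀ N.
L_total = 84.1 + 10·log₁₀(9) = 84.1 + 9.542 = 93.64 dB.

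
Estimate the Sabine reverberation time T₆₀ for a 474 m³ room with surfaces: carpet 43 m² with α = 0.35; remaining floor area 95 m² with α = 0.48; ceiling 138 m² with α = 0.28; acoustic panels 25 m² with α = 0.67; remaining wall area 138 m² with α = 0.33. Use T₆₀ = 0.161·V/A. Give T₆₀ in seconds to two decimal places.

Total absorption A = 43·0.35 + 95·0.48 + 138·0.28 + 25·0.67 + 138·0.33 = 161.58 m² sabins.
T₆₀ = 0.161 × 474 / 161.58 = 0.472 s.

0.47 s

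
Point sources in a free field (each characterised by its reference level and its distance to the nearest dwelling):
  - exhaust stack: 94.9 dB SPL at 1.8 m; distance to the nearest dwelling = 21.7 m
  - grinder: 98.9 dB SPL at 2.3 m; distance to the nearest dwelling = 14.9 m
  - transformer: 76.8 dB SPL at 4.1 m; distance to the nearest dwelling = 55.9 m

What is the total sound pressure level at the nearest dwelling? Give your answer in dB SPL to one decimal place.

Propagate each source to the receiver with L = L_ref − 20·log₁₀(r/r_ref), then add intensities.
exhaust stack: 94.9 − 20·log₁₀(21.7/1.8) = 94.9 − 21.62 = 73.28 dB SPL.
grinder: 98.9 − 20·log₁₀(14.9/2.3) = 98.9 − 16.23 = 82.67 dB SPL.
transformer: 76.8 − 20·log₁₀(55.9/4.1) = 76.8 − 22.69 = 54.11 dB SPL.
Σ 10^(L/10) = 2.065e+08 → L_total = 10·log₁₀(2.065e+08) = 83.15 dB SPL.

83.1 dB SPL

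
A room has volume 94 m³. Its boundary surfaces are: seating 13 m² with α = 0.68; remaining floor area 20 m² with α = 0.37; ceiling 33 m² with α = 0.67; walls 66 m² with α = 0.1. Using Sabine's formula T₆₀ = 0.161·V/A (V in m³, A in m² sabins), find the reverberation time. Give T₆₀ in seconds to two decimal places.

0.34 s

Summing Sᵢαᵢ: 13·0.68 + 20·0.37 + 33·0.67 + 66·0.1 = 44.95 m².
T₆₀ = 0.161 × 94 / 44.95 = 0.337 s.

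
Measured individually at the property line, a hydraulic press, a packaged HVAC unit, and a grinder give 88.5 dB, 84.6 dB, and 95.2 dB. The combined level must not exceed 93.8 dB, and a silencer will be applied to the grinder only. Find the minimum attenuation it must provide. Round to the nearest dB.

Fixed contribution from the other sources: Σ 10^(L/10) = 10^(88.5/10) + 10^(84.6/10) = 9.963e+08 (89.98 dB).
To meet 93.8 dB overall, the treated grinder may contribute at most 10^(93.8/10) − 9.963e+08 = 1.402e+09, i.e. 91.47 dB.
Required insertion loss = 95.2 − 91.47 = 3.73 dB.

4 dB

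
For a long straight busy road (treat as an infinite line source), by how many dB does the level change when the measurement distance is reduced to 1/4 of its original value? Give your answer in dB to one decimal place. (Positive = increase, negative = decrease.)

+6.0 dB

With cylindrical spreading the level changes by −10·log₁₀(r₂/r₁).
ΔL = −10·log₁₀(0.25) = +6.02 dB.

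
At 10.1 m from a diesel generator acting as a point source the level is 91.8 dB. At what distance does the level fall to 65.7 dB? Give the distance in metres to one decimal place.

203.9 m

For a point source L₁ − L₂ = 20·log₁₀(r₂/r₁), so r₂ = r₁·10^((L₁−L₂)/20).
r₂ = 10.1·10^((91.8−65.7)/20) = 10.1·10^(26.1/20) = 203.86 m.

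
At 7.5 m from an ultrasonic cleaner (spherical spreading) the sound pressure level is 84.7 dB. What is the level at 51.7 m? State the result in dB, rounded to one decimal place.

67.9 dB

Spherical spreading from a point source gives a 20·log₁₀(r₂/r₁) drop.
L₂ = 84.7 − 20·log₁₀(51.7/7.5) = 84.7 − 16.769 = 67.93 dB.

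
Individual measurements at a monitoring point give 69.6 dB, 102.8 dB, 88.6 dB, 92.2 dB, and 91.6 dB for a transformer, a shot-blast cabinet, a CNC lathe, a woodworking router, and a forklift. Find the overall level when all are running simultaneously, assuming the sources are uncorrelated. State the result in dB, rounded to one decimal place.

For uncorrelated sources the intensities add, so convert each level to linear form, sum, and take 10·log₁₀ of the total.
Σ 10^(L/10) = 10^(69.6/10) + 10^(102.8/10) + 10^(88.6/10) + 10^(92.2/10) + 10^(91.6/10) = 2.289e+10.
L_total = 10·log₁₀(2.289e+10) = 103.60 dB.

103.6 dB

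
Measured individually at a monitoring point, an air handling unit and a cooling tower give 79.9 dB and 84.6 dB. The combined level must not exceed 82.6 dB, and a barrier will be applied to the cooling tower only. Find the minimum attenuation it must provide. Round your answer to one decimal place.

The untreated sources together contribute 10^(79.9/10) = 9.772e+07, i.e. 79.90 dB.
To meet 82.6 dB overall, the treated cooling tower may contribute at most 10^(82.6/10) − 9.772e+07 = 8.425e+07, i.e. 79.26 dB.
So the cooling tower must be reduced from 84.6 to 79.26 dB: IL = 5.34 dB.

5.3 dB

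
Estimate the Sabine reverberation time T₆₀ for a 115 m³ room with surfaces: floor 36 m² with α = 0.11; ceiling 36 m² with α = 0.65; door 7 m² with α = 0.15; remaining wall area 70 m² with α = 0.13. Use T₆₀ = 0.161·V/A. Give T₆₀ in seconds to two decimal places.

A = Σ Sᵢαᵢ = 36·0.11 + 36·0.65 + 7·0.15 + 70·0.13 = 37.51 m².
T₆₀ = 0.161 × 115 / 37.51 = 0.494 s.

0.49 s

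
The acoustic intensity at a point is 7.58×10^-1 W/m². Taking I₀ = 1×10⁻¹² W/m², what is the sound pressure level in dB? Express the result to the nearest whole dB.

Dividing by I₀ shifts the exponent by 12: I/I₀ = 7.58×10^11.
L = 10·(0.8797 + 11) = 118.80 dB.

119 dB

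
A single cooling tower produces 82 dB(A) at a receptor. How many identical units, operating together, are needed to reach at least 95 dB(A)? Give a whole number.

20

The shortfall is 95 − 82 = 13.0 dB, and N units add 10·log₁₀ N, so need 10·log₁₀ N ≥ 13.0.
N ≥ 10^(13.0/10) = 19.953, so N = 20.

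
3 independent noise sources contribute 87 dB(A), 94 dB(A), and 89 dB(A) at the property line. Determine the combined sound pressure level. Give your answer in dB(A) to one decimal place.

95.8 dB(A)

Incoherent sources combine by intensity addition: L_total = 10·log₁₀(Σ 10^(L_i/10)).
Σ 10^(L/10) = 10^(87/10) + 10^(94/10) + 10^(89/10) = 3.807e+09.
L_total = 10·log₁₀(3.807e+09) = 95.81 dB(A).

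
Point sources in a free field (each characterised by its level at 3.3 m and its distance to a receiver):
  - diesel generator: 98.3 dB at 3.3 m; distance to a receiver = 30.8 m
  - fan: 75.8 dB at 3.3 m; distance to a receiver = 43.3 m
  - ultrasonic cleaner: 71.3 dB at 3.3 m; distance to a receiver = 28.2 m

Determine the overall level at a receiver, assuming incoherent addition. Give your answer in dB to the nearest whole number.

Propagate each source to the receiver with L = L_ref − 20·log₁₀(r/r_ref), then add intensities.
diesel generator: 98.3 − 20·log₁₀(30.8/3.3) = 98.3 − 19.40 = 78.90 dB.
fan: 75.8 − 20·log₁₀(43.3/3.3) = 75.8 − 22.36 = 53.44 dB.
ultrasonic cleaner: 71.3 − 20·log₁₀(28.2/3.3) = 71.3 − 18.63 = 52.67 dB.
Σ 10^(L/10) = 7.802e+07 → L_total = 10·log₁₀(7.802e+07) = 78.92 dB.

79 dB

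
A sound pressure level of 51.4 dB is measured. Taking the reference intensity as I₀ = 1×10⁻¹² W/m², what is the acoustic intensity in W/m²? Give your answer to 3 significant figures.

1.38e-07 W/m²

I/I₀ = 10^(51.4/10) = 1.38e+05, so I = 1.38e+05 × 10⁻¹² W/m².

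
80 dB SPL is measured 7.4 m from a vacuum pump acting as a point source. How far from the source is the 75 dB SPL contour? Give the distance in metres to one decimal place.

Point-source spreading drops the level by 20·log₁₀(r₂/r₁); inverting, r₂/r₁ = 10^(ΔL/20).
r₂ = 7.4·10^((80−75)/20) = 7.4·10^(5.0/20) = 13.16 m.

13.2 m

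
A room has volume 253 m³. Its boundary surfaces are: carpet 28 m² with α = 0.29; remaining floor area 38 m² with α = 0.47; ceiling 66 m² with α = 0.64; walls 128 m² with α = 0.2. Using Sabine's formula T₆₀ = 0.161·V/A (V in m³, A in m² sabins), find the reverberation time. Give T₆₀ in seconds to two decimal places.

Summing Sᵢαᵢ: 28·0.29 + 38·0.47 + 66·0.64 + 128·0.2 = 93.82 m².
T₆₀ = 0.161 × 253 / 93.82 = 0.434 s.

0.43 s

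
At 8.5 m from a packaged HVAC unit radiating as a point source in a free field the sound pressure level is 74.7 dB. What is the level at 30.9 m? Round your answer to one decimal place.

For a point source, L₂ = L₁ − 20·log₁₀(r₂/r₁).
L₂ = 74.7 − 20·log₁₀(30.9/8.5) = 74.7 − 11.211 = 63.49 dB.

63.5 dB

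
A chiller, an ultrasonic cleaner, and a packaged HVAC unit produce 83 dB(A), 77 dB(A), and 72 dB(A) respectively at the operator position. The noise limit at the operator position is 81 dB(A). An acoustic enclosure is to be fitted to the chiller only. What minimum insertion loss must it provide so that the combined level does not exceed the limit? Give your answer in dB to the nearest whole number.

5 dB

The untreated sources together contribute 10^(77/10) + 10^(72/10) = 6.597e+07, i.e. 78.19 dB(A).
The limit corresponds to 10^(81/10) = 1.259e+08; subtracting the fixed part leaves 5.992e+07 for the chiller, i.e. 77.78 dB(A).
Required insertion loss = 83 − 77.78 = 5.22 dB.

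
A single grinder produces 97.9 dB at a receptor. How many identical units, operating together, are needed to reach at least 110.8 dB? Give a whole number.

20

The shortfall is 110.8 − 97.9 = 12.9 dB, and N units add 10·log₁₀ N, so need 10·log₁₀ N ≥ 12.9.
N ≥ 10^(12.9/10) = 19.498, so N = 20.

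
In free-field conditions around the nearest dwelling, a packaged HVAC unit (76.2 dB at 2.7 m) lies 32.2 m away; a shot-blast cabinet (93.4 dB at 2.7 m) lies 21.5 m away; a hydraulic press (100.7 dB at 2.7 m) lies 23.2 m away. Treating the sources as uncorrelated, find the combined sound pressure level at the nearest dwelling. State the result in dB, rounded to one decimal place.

Propagate each source to the receiver with L = L_ref − 20·log₁₀(r/r_ref), then add intensities.
packaged HVAC unit: 76.2 − 20·log₁₀(32.2/2.7) = 76.2 − 21.53 = 54.67 dB.
shot-blast cabinet: 93.4 − 20·log₁₀(21.5/2.7) = 93.4 − 18.02 = 75.38 dB.
hydraulic press: 100.7 − 20·log₁₀(23.2/2.7) = 100.7 − 18.68 = 82.02 dB.
Σ 10^(L/10) = 1.939e+08 → L_total = 10·log₁₀(1.939e+08) = 82.88 dB.

82.9 dB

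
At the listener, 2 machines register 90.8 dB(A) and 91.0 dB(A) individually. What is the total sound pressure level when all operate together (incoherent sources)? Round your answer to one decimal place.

Incoherent sources combine by intensity addition: L_total = 10·log₁₀(Σ 10^(L_i/10)).
Σ 10^(L/10) = 10^(90.8/10) + 10^(91.0/10) = 2.461e+09.
L_total = 10·log₁₀(2.461e+09) = 93.91 dB(A).

93.9 dB(A)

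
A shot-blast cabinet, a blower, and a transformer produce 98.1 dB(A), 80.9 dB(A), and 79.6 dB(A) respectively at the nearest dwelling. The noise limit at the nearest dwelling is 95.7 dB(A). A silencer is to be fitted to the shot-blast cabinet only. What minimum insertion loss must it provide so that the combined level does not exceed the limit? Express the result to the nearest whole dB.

Everything except the shot-blast cabinet sums to 10^(80.9/10) + 10^(79.6/10) = 2.142e+08 in linear terms, 83.31 dB(A).
To meet 95.7 dB(A) overall, the treated shot-blast cabinet may contribute at most 10^(95.7/10) − 2.142e+08 = 3.501e+09, i.e. 95.44 dB(A).
So the shot-blast cabinet must be reduced from 98.1 to 95.44 dB(A): IL = 2.66 dB.

3 dB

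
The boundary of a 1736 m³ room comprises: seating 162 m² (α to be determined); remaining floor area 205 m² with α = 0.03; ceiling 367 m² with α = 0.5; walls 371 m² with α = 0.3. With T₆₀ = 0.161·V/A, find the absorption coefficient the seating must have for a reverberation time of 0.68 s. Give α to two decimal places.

0.68

A = 0.161·V/T₆₀ = 0.161·1736/0.68 = 411.02 m² sabins.
Absorption from the other surfaces = 205·0.03 + 367·0.5 + 371·0.3 = 300.95 m², so the seating must supply 110.07 m² over 162 m².
α = 110.07/162 = 0.679.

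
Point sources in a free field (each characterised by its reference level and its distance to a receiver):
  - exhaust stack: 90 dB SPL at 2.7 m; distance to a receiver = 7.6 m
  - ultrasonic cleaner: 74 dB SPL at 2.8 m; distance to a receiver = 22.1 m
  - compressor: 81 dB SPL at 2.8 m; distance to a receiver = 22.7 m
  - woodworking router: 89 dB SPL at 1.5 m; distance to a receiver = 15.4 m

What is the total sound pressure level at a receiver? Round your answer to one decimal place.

81.3 dB SPL

First find each source's level at the receiver (point-source: −20·log₁₀(r/r_ref)), then combine on an intensity basis.
exhaust stack: 90 − 20·log₁₀(7.6/2.7) = 90 − 8.99 = 81.01 dB SPL.
ultrasonic cleaner: 74 − 20·log₁₀(22.1/2.8) = 74 − 17.94 = 56.06 dB SPL.
compressor: 81 − 20·log₁₀(22.7/2.8) = 81 − 18.18 = 62.82 dB SPL.
woodworking router: 89 − 20·log₁₀(15.4/1.5) = 89 − 20.23 = 68.77 dB SPL.
Σ 10^(L/10) = 1.361e+08 → L_total = 10·log₁₀(1.361e+08) = 81.34 dB SPL.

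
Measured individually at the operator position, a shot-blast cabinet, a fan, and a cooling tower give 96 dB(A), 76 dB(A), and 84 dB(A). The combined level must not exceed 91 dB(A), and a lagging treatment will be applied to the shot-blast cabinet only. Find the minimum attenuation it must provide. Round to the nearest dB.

6 dB

Everything except the shot-blast cabinet sums to 10^(76/10) + 10^(84/10) = 2.910e+08 in linear terms, 84.64 dB(A).
To meet 91 dB(A) overall, the treated shot-blast cabinet may contribute at most 10^(91/10) − 2.910e+08 = 9.679e+08, i.e. 89.86 dB(A).
So the shot-blast cabinet must be reduced from 96 to 89.86 dB(A): IL = 6.14 dB.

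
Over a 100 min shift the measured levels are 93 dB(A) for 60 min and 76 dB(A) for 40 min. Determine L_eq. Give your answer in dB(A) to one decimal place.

The energy average is taken in the linear domain: L_eq = 10·log₁₀[(Σ tᵢ·10^(Lᵢ/10))/T], T = 100 min.
Σ tᵢ·10^(Lᵢ/10) = 60·10^(93/10) + 40·10^(76/10) = 1.213e+11.
L_eq = 10·log₁₀(1.213e+11/100) = 90.84 dB(A).

90.8 dB(A)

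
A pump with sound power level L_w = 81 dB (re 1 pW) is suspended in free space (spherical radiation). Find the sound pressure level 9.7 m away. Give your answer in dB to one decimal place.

50.3 dB

L_p = L_w − 10·log₁₀(4π·r²) with r = 9.7 m.
4π·r² = 1182 m², 10·log₁₀ of that is 30.728 dB.
L_p = 81 − 30.728 = 50.27 dB.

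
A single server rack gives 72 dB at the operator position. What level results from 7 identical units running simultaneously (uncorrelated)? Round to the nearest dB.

80 dB

L_total = L₁ + 10·log₁₀ N for N identical incoherent sources.
L_total = 72 + 10·log₁₀(7) = 72 + 8.451 = 80.45 dB.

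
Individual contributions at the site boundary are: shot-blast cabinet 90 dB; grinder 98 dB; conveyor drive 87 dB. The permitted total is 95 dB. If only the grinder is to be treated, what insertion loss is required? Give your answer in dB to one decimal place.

5.8 dB

The untreated sources together contribute 10^(90/10) + 10^(87/10) = 1.501e+09, i.e. 91.76 dB.
To meet 95 dB overall, the treated grinder may contribute at most 10^(95/10) − 1.501e+09 = 1.661e+09, i.e. 92.20 dB.
So the grinder must be reduced from 98 to 92.20 dB: IL = 5.80 dB.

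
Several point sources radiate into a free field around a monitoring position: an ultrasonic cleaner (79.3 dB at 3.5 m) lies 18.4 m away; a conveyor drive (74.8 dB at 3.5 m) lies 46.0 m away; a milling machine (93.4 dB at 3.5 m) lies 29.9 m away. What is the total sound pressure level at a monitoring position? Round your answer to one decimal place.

75.2 dB

First find each source's level at the receiver (point-source: −20·log₁₀(r/r_ref)), then combine on an intensity basis.
ultrasonic cleaner: 79.3 − 20·log₁₀(18.4/3.5) = 79.3 − 14.41 = 64.89 dB.
conveyor drive: 74.8 − 20·log₁₀(46.0/3.5) = 74.8 − 22.37 = 52.43 dB.
milling machine: 93.4 − 20·log₁₀(29.9/3.5) = 93.4 − 18.63 = 74.77 dB.
Σ 10^(L/10) = 3.323e+07 → L_total = 10·log₁₀(3.323e+07) = 75.22 dB.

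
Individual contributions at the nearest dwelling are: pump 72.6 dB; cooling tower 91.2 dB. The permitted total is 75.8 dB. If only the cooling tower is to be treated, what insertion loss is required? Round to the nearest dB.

18 dB

The untreated sources together contribute 10^(72.6/10) = 1.820e+07, i.e. 72.60 dB.
To meet 75.8 dB overall, the treated cooling tower may contribute at most 10^(75.8/10) − 1.820e+07 = 1.982e+07, i.e. 72.97 dB.
So the cooling tower must be reduced from 91.2 to 72.97 dB: IL = 18.23 dB.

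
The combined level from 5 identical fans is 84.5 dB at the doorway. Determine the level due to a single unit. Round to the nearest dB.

For N identical incoherent sources L_total = L₁ + 10·log₁₀ N, so L₁ = 84.5 − 10·log₁₀(5) = 84.5 − 6.990.

78 dB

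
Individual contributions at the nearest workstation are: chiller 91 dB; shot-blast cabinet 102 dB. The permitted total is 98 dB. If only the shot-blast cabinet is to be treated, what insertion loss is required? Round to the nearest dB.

5 dB

Everything except the shot-blast cabinet sums to 10^(91/10) = 1.259e+09 in linear terms, 91.00 dB.
To meet 98 dB overall, the treated shot-blast cabinet may contribute at most 10^(98/10) − 1.259e+09 = 5.051e+09, i.e. 97.03 dB.
So the shot-blast cabinet must be reduced from 102 to 97.03 dB: IL = 4.97 dB.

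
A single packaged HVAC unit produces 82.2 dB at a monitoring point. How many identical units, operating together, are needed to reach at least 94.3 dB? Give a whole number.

17

Need L₁ + 10·log₁₀ N ≥ 94.3, i.e. log₁₀ N ≥ 1.21.
N ≥ 10^(12.1/10) = 16.218, so N = 17.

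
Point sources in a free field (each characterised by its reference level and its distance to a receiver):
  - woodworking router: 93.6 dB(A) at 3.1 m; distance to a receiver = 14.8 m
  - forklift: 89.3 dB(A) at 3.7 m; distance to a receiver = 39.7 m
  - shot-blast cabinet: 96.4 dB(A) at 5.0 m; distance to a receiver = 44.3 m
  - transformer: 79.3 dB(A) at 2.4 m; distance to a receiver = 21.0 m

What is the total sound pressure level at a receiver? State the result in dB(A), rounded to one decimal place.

82.2 dB(A)

Apply inverse-square spreading to bring every level to the receiver, then sum 10^(L/10).
woodworking router: 93.6 − 20·log₁₀(14.8/3.1) = 93.6 − 13.58 = 80.02 dB(A).
forklift: 89.3 − 20·log₁₀(39.7/3.7) = 89.3 − 20.61 = 68.69 dB(A).
shot-blast cabinet: 96.4 − 20·log₁₀(44.3/5.0) = 96.4 − 18.95 = 77.45 dB(A).
transformer: 79.3 − 20·log₁₀(21.0/2.4) = 79.3 − 18.84 = 60.46 dB(A).
Σ 10^(L/10) = 1.646e+08 → L_total = 10·log₁₀(1.646e+08) = 82.16 dB(A).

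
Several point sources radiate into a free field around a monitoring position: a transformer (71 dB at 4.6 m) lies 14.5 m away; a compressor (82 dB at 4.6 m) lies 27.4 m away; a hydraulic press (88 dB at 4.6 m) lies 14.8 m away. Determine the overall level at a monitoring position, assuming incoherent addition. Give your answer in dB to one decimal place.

Propagate each source to the receiver with L = L_ref − 20·log₁₀(r/r_ref), then add intensities.
transformer: 71 − 20·log₁₀(14.5/4.6) = 71 − 9.97 = 61.03 dB.
compressor: 82 − 20·log₁₀(27.4/4.6) = 82 − 15.50 = 66.50 dB.
hydraulic press: 88 − 20·log₁₀(14.8/4.6) = 88 − 10.15 = 77.85 dB.
Σ 10^(L/10) = 6.669e+07 → L_total = 10·log₁₀(6.669e+07) = 78.24 dB.

78.2 dB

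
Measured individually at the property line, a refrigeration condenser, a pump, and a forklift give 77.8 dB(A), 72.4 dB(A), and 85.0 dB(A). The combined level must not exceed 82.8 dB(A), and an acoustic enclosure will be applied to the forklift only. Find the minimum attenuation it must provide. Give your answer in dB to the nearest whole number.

4 dB

Everything except the forklift sums to 10^(77.8/10) + 10^(72.4/10) = 7.763e+07 in linear terms, 78.90 dB(A).
To meet 82.8 dB(A) overall, the treated forklift may contribute at most 10^(82.8/10) − 7.763e+07 = 1.129e+08, i.e. 80.53 dB(A).
Required insertion loss = 85.0 − 80.53 = 4.47 dB.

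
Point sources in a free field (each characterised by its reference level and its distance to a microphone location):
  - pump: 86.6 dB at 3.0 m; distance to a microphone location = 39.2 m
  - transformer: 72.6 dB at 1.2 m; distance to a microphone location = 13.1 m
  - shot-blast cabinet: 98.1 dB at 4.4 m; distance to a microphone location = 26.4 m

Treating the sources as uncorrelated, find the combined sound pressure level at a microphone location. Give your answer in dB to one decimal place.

First find each source's level at the receiver (point-source: −20·log₁₀(r/r_ref)), then combine on an intensity basis.
pump: 86.6 − 20·log₁₀(39.2/3.0) = 86.6 − 22.32 = 64.28 dB.
transformer: 72.6 − 20·log₁₀(13.1/1.2) = 72.6 − 20.76 = 51.84 dB.
shot-blast cabinet: 98.1 − 20·log₁₀(26.4/4.4) = 98.1 − 15.56 = 82.54 dB.
Σ 10^(L/10) = 1.822e+08 → L_total = 10·log₁₀(1.822e+08) = 82.60 dB.

82.6 dB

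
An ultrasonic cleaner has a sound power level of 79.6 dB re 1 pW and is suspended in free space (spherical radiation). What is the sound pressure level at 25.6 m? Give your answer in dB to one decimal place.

L_p = L_w − 10·log₁₀(4π·r²) with r = 25.6 m.
4π·r² = 8235 m², 10·log₁₀ of that is 39.157 dB.
L_p = 79.6 − 39.157 = 40.44 dB.

40.4 dB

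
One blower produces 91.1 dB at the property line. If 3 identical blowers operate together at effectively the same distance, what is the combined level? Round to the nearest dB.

96 dB

With 3 equal, uncorrelated contributions the intensity is 3× that of one unit, giving a rise of 10·log₁₀ 3.
L_total = 91.1 + 10·log₁₀(3) = 91.1 + 4.771 = 95.87 dB.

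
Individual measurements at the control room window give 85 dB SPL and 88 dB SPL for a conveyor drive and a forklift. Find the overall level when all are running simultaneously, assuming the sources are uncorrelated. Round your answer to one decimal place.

For uncorrelated sources the intensities add, so convert each level to linear form, sum, and take 10·log₁₀ of the total.
Σ 10^(L/10) = 10^(85/10) + 10^(88/10) = 9.472e+08.
L_total = 10·log₁₀(9.472e+08) = 89.76 dB SPL.

89.8 dB SPL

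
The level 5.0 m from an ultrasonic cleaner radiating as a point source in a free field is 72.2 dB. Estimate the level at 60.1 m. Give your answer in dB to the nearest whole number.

51 dB

For a point source, L₂ = L₁ − 20·log₁₀(r₂/r₁).
L₂ = 72.2 − 20·log₁₀(60.1/5.0) = 72.2 − 21.598 = 50.60 dB.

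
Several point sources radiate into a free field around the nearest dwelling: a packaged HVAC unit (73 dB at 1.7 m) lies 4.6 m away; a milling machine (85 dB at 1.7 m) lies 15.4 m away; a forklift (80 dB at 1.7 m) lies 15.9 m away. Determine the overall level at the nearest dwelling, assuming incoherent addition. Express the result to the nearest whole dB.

69 dB

Propagate each source to the receiver with L = L_ref − 20·log₁₀(r/r_ref), then add intensities.
packaged HVAC unit: 73 − 20·log₁₀(4.6/1.7) = 73 − 8.65 = 64.35 dB.
milling machine: 85 − 20·log₁₀(15.4/1.7) = 85 − 19.14 = 65.86 dB.
forklift: 80 − 20·log₁₀(15.9/1.7) = 80 − 19.42 = 60.58 dB.
Σ 10^(L/10) = 7.722e+06 → L_total = 10·log₁₀(7.722e+06) = 68.88 dB.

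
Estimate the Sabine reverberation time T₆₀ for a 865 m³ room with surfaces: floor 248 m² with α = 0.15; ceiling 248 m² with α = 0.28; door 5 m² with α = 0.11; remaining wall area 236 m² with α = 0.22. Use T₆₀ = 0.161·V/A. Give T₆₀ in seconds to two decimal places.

Summing Sᵢαᵢ: 248·0.15 + 248·0.28 + 5·0.11 + 236·0.22 = 159.11 m².
T₆₀ = 0.161 × 865 / 159.11 = 0.875 s.

0.88 s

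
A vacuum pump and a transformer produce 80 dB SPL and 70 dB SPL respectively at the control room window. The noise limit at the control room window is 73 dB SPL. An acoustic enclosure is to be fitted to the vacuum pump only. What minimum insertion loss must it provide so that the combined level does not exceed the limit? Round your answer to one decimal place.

Fixed contribution from the other source: Σ 10^(L/10) = 10^(70/10) = 1.000e+07 (70.00 dB SPL).
The limit corresponds to 10^(73/10) = 1.995e+07; subtracting the fixed part leaves 9.953e+06 for the vacuum pump, i.e. 69.98 dB SPL.
Required insertion loss = 80 − 69.98 = 10.02 dB.

10.0 dB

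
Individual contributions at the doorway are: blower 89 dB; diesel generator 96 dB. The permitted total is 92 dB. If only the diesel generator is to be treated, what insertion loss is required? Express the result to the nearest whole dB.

Fixed contribution from the other source: Σ 10^(L/10) = 10^(89/10) = 7.943e+08 (89.00 dB).
To meet 92 dB overall, the treated diesel generator may contribute at most 10^(92/10) − 7.943e+08 = 7.906e+08, i.e. 88.98 dB.
So the diesel generator must be reduced from 96 to 88.98 dB: IL = 7.02 dB.

7 dB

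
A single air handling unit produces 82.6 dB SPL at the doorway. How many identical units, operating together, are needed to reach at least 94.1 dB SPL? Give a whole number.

The shortfall is 94.1 − 82.6 = 11.5 dB, and N units add 10·log₁₀ N, so need 10·log₁₀ N ≥ 11.5.
N ≥ 10^(11.5/10) = 14.125, so N = 15.

15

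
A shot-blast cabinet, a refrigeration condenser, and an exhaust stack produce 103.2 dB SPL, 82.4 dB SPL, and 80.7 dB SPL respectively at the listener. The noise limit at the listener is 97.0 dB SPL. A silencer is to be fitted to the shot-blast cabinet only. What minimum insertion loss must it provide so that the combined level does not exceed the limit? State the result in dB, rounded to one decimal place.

6.5 dB

The untreated sources together contribute 10^(82.4/10) + 10^(80.7/10) = 2.913e+08, i.e. 84.64 dB SPL.
To meet 97.0 dB SPL overall, the treated shot-blast cabinet may contribute at most 10^(97.0/10) − 2.913e+08 = 4.721e+09, i.e. 96.74 dB SPL.
Required insertion loss = 103.2 − 96.74 = 6.46 dB.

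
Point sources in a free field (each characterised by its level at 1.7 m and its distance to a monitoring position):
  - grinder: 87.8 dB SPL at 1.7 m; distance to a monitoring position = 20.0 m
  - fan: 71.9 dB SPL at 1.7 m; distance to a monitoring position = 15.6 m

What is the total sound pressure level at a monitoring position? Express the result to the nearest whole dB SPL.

First find each source's level at the receiver (point-source: −20·log₁₀(r/r_ref)), then combine on an intensity basis.
grinder: 87.8 − 20·log₁₀(20.0/1.7) = 87.8 − 21.41 = 66.39 dB SPL.
fan: 71.9 − 20·log₁₀(15.6/1.7) = 71.9 − 19.25 = 52.65 dB SPL.
Σ 10^(L/10) = 4.537e+06 → L_total = 10·log₁₀(4.537e+06) = 66.57 dB SPL.

67 dB SPL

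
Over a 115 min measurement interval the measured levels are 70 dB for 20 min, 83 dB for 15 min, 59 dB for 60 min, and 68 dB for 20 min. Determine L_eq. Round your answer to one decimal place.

74.7 dB

L_eq = 10·log₁₀[(1/T)·Σ tᵢ·10^(Lᵢ/10)] with T = 115 min.
Σ tᵢ·10^(Lᵢ/10) = 20·10^(70/10) + 15·10^(83/10) + 60·10^(59/10) + 20·10^(68/10) = 3.367e+09.
L_eq = 10·log₁₀(3.367e+09/115) = 74.67 dB.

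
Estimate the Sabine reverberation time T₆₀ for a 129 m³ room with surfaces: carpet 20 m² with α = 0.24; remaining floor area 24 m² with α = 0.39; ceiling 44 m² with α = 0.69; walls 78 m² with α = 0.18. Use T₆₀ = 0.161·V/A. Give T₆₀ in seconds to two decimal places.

0.35 s

Total absorption A = 20·0.24 + 24·0.39 + 44·0.69 + 78·0.18 = 58.56 m² sabins.
T₆₀ = 0.161 × 129 / 58.56 = 0.355 s.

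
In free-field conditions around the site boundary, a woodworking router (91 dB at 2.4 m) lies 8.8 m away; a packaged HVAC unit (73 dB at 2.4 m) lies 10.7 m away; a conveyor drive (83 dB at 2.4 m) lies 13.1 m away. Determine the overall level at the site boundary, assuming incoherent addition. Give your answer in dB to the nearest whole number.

80 dB

Propagate each source to the receiver with L = L_ref − 20·log₁₀(r/r_ref), then add intensities.
woodworking router: 91 − 20·log₁₀(8.8/2.4) = 91 − 11.29 = 79.71 dB.
packaged HVAC unit: 73 − 20·log₁₀(10.7/2.4) = 73 − 12.98 = 60.02 dB.
conveyor drive: 83 − 20·log₁₀(13.1/2.4) = 83 − 14.74 = 68.26 dB.
Σ 10^(L/10) = 1.013e+08 → L_total = 10·log₁₀(1.013e+08) = 80.06 dB.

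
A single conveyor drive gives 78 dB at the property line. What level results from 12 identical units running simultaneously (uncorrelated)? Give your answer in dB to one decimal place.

With 12 equal, uncorrelated contributions the intensity is 12× that of one unit, giving a rise of 10·log₁₀ 12.
L_total = 78 + 10·log₁₀(12) = 78 + 10.792 = 88.79 dB.

88.8 dB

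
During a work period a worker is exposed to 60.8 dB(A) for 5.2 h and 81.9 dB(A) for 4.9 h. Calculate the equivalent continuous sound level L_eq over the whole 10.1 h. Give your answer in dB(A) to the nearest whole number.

Weight each interval's intensity by its duration and average over T = 10.1 h:
Σ tᵢ·10^(Lᵢ/10) = 5.2·10^(60.8/10) + 4.9·10^(81.9/10) = 7.652e+08.
L_eq = 10·log₁₀(7.652e+08/10.1) = 78.79 dB(A).

79 dB(A)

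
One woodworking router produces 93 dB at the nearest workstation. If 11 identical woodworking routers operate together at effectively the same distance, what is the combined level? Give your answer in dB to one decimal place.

103.4 dB

With 11 equal, uncorrelated contributions the intensity is 11× that of one unit, giving a rise of 10·log₁₀ 11.
L_total = 93 + 10·log₁₀(11) = 93 + 10.414 = 103.41 dB.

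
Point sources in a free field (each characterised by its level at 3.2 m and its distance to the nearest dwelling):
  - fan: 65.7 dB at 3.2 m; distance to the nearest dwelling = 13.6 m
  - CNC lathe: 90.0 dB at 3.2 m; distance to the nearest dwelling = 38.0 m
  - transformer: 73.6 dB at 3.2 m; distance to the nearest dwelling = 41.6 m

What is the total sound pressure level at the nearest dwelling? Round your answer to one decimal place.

68.7 dB

First find each source's level at the receiver (point-source: −20·log₁₀(r/r_ref)), then combine on an intensity basis.
fan: 65.7 − 20·log₁₀(13.6/3.2) = 65.7 − 12.57 = 53.13 dB.
CNC lathe: 90.0 − 20·log₁₀(38.0/3.2) = 90.0 − 21.49 = 68.51 dB.
transformer: 73.6 − 20·log₁₀(41.6/3.2) = 73.6 − 22.28 = 51.32 dB.
Σ 10^(L/10) = 7.433e+06 → L_total = 10·log₁₀(7.433e+06) = 68.71 dB.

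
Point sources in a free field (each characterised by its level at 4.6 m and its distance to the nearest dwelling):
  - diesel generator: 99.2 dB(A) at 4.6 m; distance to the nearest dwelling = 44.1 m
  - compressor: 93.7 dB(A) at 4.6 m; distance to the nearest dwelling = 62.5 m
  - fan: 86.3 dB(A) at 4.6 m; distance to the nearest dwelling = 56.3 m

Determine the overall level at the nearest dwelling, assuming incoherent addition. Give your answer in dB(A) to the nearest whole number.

80 dB(A)

Propagate each source to the receiver with L = L_ref − 20·log₁₀(r/r_ref), then add intensities.
diesel generator: 99.2 − 20·log₁₀(44.1/4.6) = 99.2 − 19.63 = 79.57 dB(A).
compressor: 93.7 − 20·log₁₀(62.5/4.6) = 93.7 − 22.66 = 71.04 dB(A).
fan: 86.3 − 20·log₁₀(56.3/4.6) = 86.3 − 21.76 = 64.54 dB(A).
Σ 10^(L/10) = 1.060e+08 → L_total = 10·log₁₀(1.060e+08) = 80.25 dB(A).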